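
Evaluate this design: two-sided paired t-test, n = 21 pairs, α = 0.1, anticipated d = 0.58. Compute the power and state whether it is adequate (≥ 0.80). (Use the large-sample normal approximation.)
Power ≈ 0.84; the study is adequately powered (power ≥ 0.80)

Power calculation (paired t-test, normal approximation):
z_β = d · √n - z_{α/2}
z_β = 0.58 · √21 - 1.645
z_β = 0.58 · 4.583 - 1.645
z_β = 1.013

Power = Φ(z_β) = Φ(1.013) ≈ 0.844

Effect size d = 0.58 is medium by Cohen's convention (0.2/0.5/0.8).

Threshold: power ≥ 0.80 is conventionally adequate.
Power ≈ 0.84 → the study is adequately powered (power ≥ 0.80).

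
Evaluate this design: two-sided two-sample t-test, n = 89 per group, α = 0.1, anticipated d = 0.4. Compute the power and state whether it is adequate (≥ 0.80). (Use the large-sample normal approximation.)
Power ≈ 0.85; the study is adequately powered (power ≥ 0.80)

Power calculation (two-sample t-test, normal approximation):
z_β = d · √(n/2) - z_{α/2}
z_β = 0.4 · √(89/2) - 1.645
z_β = 0.4 · 6.671 - 1.645
z_β = 1.023

Power = Φ(z_β) = Φ(1.023) ≈ 0.847

Effect size d = 0.4 is small by Cohen's convention (0.2/0.5/0.8).

Threshold: power ≥ 0.80 is conventionally adequate.
Power ≈ 0.85 → the study is adequately powered (power ≥ 0.80).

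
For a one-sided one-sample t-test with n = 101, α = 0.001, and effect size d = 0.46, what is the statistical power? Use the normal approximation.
Power ≈ 0.94

Power calculation (one-sample t-test, normal approximation):
z_β = d · √n - z_α
z_β = 0.46 · √101 - 3.090
z_β = 0.46 · 10.050 - 3.090
z_β = 1.533

Power = Φ(z_β) = Φ(1.533) ≈ 0.937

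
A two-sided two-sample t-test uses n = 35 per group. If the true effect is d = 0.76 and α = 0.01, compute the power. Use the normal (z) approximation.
Power ≈ 0.73

Power calculation (two-sample t-test, normal approximation):
z_β = d · √(n/2) - z_{α/2}
z_β = 0.76 · √(35/2) - 2.576
z_β = 0.76 · 4.183 - 2.576
z_β = 0.603

Power = Φ(z_β) = Φ(0.603) ≈ 0.727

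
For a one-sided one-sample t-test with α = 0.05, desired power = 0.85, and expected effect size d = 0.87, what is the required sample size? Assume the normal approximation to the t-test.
n = 10

Sample size formula (one-sample t-test, normal approximation):
n = ((z_α + z_β) / d)²

z_α = 1.645 (for α = 0.05, one-sided)
z_β = 1.036 (for power = 0.85)
d = 0.87

n = ((1.645 + 1.036) / 0.87)²
n = (3.082)²
n ≈ 9.50
Round up to the next whole number: n = 10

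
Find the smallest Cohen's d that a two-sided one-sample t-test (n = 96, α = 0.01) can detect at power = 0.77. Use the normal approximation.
d ≈ 0.34

Minimum detectable effect (one-sample t-test, normal approximation):
d = (z_{α/2} + z_β) / √n
d = (2.576 + 0.739) / √96
d = 3.315 / 9.798
d ≈ 0.34

By Cohen's convention (0.2 small / 0.5 medium / 0.8 large): small effect.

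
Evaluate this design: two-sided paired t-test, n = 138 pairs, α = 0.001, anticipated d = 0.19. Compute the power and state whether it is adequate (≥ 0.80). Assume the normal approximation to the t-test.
Power ≈ 0.14; the study is underpowered (power < 0.80)

Power calculation (paired t-test, normal approximation):
z_β = d · √n - z_{α/2}
z_β = 0.19 · √138 - 3.291
z_β = 0.19 · 11.747 - 3.291
z_β = -1.059

Power = Φ(z_β) = Φ(-1.059) ≈ 0.145

Effect size d = 0.19 is very small by Cohen's convention (0.2/0.5/0.8).

Threshold: power ≥ 0.80 is conventionally adequate.
Power ≈ 0.14 → the study is underpowered (power < 0.80).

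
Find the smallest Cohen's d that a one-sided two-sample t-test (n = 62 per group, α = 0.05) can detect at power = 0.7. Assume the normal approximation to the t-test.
d ≈ 0.39

Minimum detectable effect (two-sample t-test, normal approximation):
d = (z_α + z_β) / √(n/2)
d = (1.645 + 0.524) / √(62/2)
d = 2.169 / 5.568
d ≈ 0.39

By Cohen's convention (0.2 small / 0.5 medium / 0.8 large): small effect.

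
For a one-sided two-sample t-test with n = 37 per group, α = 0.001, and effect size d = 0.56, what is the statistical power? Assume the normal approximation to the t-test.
Power ≈ 0.25

Power calculation (two-sample t-test, normal approximation):
z_β = d · √(n/2) - z_α
z_β = 0.56 · √(37/2) - 3.090
z_β = 0.56 · 4.301 - 3.090
z_β = -0.682

Power = Φ(z_β) = Φ(-0.682) ≈ 0.248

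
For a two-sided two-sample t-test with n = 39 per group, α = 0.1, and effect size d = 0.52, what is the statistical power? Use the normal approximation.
Power ≈ 0.74

Power calculation (two-sample t-test, normal approximation):
z_β = d · √(n/2) - z_{α/2}
z_β = 0.52 · √(39/2) - 1.645
z_β = 0.52 · 4.416 - 1.645
z_β = 0.651

Power = Φ(z_β) = Φ(0.651) ≈ 0.743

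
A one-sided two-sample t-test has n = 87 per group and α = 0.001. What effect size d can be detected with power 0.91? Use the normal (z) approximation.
d ≈ 0.67

Minimum detectable effect (two-sample t-test, normal approximation):
d = (z_α + z_β) / √(n/2)
d = (3.090 + 1.341) / √(87/2)
d = 4.431 / 6.595
d ≈ 0.67

By Cohen's convention (0.2 small / 0.5 medium / 0.8 large): medium effect.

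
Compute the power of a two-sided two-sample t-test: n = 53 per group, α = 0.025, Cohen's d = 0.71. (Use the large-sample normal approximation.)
Power ≈ 0.92

Power calculation (two-sample t-test, normal approximation):
z_β = d · √(n/2) - z_{α/2}
z_β = 0.71 · √(53/2) - 2.241
z_β = 0.71 · 5.148 - 2.241
z_β = 1.414

Power = Φ(z_β) = Φ(1.414) ≈ 0.921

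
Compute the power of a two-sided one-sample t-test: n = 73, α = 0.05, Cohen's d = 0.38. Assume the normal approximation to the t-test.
Power ≈ 0.90

Power calculation (one-sample t-test, normal approximation):
z_β = d · √n - z_{α/2}
z_β = 0.38 · √73 - 1.960
z_β = 0.38 · 8.544 - 1.960
z_β = 1.287

Power = Φ(z_β) = Φ(1.287) ≈ 0.901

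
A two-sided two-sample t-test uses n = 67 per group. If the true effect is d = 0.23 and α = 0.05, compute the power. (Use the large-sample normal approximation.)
Power ≈ 0.26

Power calculation (two-sample t-test, normal approximation):
z_β = d · √(n/2) - z_{α/2}
z_β = 0.23 · √(67/2) - 1.960
z_β = 0.23 · 5.788 - 1.960
z_β = -0.629

Power = Φ(z_β) = Φ(-0.629) ≈ 0.265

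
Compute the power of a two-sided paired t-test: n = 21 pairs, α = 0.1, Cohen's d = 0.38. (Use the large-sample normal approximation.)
Power ≈ 0.54

Power calculation (paired t-test, normal approximation):
z_β = d · √n - z_{α/2}
z_β = 0.38 · √21 - 1.645
z_β = 0.38 · 4.583 - 1.645
z_β = 0.097

Power = Φ(z_β) = Φ(0.097) ≈ 0.538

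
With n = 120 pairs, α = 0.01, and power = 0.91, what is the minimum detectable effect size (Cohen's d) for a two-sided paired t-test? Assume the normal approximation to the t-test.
d ≈ 0.36

Minimum detectable effect (paired t-test, normal approximation):
d = (z_{α/2} + z_β) / √n
d = (2.576 + 1.341) / √120
d = 3.917 / 10.954
d ≈ 0.36

By Cohen's convention (0.2 small / 0.5 medium / 0.8 large): small effect.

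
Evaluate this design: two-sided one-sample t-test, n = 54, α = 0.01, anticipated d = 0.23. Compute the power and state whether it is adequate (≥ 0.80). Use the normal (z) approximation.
Power ≈ 0.19; the study is underpowered (power < 0.80)

Power calculation (one-sample t-test, normal approximation):
z_β = d · √n - z_{α/2}
z_β = 0.23 · √54 - 2.576
z_β = 0.23 · 7.348 - 2.576
z_β = -0.886

Power = Φ(z_β) = Φ(-0.886) ≈ 0.188

Effect size d = 0.23 is small by Cohen's convention (0.2/0.5/0.8).

Threshold: power ≥ 0.80 is conventionally adequate.
Power ≈ 0.19 → the study is underpowered (power < 0.80).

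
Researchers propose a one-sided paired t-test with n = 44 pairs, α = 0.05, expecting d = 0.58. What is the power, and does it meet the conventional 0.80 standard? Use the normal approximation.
Power ≈ 0.99; the study is adequately powered (power ≥ 0.80)

Power calculation (paired t-test, normal approximation):
z_β = d · √n - z_α
z_β = 0.58 · √44 - 1.645
z_β = 0.58 · 6.633 - 1.645
z_β = 2.202

Power = Φ(z_β) = Φ(2.202) ≈ 0.986

Effect size d = 0.58 is medium by Cohen's convention (0.2/0.5/0.8).

Threshold: power ≥ 0.80 is conventionally adequate.
Power ≈ 0.99 → the study is adequately powered (power ≥ 0.80).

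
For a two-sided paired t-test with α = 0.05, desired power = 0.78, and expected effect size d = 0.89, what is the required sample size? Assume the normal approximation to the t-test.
n = 10 pairs

Sample size formula (paired t-test, normal approximation):
n = ((z_{α/2} + z_β) / d)²

z_{α/2} = 1.960 (for α = 0.05, two-sided)
z_β = 0.772 (for power = 0.78)
d = 0.89

n = ((1.960 + 0.772) / 0.89)²
n = (3.070)²
n ≈ 9.42
Round up to the next whole number: n = 10 pairs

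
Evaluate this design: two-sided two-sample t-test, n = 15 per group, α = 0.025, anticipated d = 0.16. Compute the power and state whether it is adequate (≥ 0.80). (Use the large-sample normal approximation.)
Power ≈ 0.04; the study is underpowered (power < 0.80)

Power calculation (two-sample t-test, normal approximation):
z_β = d · √(n/2) - z_{α/2}
z_β = 0.16 · √(15/2) - 2.241
z_β = 0.16 · 2.739 - 2.241
z_β = -1.803

Power = Φ(z_β) = Φ(-1.803) ≈ 0.036

Effect size d = 0.16 is very small by Cohen's convention (0.2/0.5/0.8).

Threshold: power ≥ 0.80 is conventionally adequate.
Power ≈ 0.04 → the study is underpowered (power < 0.80).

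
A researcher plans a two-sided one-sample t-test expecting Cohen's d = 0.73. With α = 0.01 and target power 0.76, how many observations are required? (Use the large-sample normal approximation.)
n = 21

Sample size formula (one-sample t-test, normal approximation):
n = ((z_{α/2} + z_β) / d)²

z_{α/2} = 2.576 (for α = 0.01, two-sided)
z_β = 0.706 (for power = 0.76)
d = 0.73

n = ((2.576 + 0.706) / 0.73)²
n = (4.496)²
n ≈ 20.21
Round up to the next whole number: n = 21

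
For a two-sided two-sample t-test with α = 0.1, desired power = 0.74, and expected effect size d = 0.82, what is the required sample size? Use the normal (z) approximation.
n = 16 per group

Sample size formula (two-sample t-test, normal approximation):
n = 2 · ((z_{α/2} + z_β) / d)²

z_{α/2} = 1.645 (for α = 0.1, two-sided)
z_β = 0.643 (for power = 0.74)
d = 0.82

n = 2 · ((1.645 + 0.643) / 0.82)²
n = 2 · (2.790)²
n ≈ 15.57
Round up to the next whole number: n = 16 per group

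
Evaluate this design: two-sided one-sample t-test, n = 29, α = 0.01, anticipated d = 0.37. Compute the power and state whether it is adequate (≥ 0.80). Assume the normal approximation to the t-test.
Power ≈ 0.28; the study is underpowered (power < 0.80)

Power calculation (one-sample t-test, normal approximation):
z_β = d · √n - z_{α/2}
z_β = 0.37 · √29 - 2.576
z_β = 0.37 · 5.385 - 2.576
z_β = -0.583

Power = Φ(z_β) = Φ(-0.583) ≈ 0.280

Effect size d = 0.37 is small by Cohen's convention (0.2/0.5/0.8).

Threshold: power ≥ 0.80 is conventionally adequate.
Power ≈ 0.28 → the study is underpowered (power < 0.80).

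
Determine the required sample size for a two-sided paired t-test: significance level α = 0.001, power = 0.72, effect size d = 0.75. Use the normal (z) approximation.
n = 27 pairs

Sample size formula (paired t-test, normal approximation):
n = ((z_{α/2} + z_β) / d)²

z_{α/2} = 3.291 (for α = 0.001, two-sided)
z_β = 0.583 (for power = 0.72)
d = 0.75

n = ((3.291 + 0.583) / 0.75)²
n = (5.165)²
n ≈ 26.68
Round up to the next whole number: n = 27 pairs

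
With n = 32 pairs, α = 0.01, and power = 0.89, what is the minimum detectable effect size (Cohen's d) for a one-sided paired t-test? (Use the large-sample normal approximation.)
d ≈ 0.63

Minimum detectable effect (paired t-test, normal approximation):
d = (z_α + z_β) / √n
d = (2.326 + 1.227) / √32
d = 3.553 / 5.657
d ≈ 0.63

By Cohen's convention (0.2 small / 0.5 medium / 0.8 large): medium effect.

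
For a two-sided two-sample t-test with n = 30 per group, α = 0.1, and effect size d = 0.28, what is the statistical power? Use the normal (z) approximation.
Power ≈ 0.29

Power calculation (two-sample t-test, normal approximation):
z_β = d · √(n/2) - z_{α/2}
z_β = 0.28 · √(30/2) - 1.645
z_β = 0.28 · 3.873 - 1.645
z_β = -0.560

Power = Φ(z_β) = Φ(-0.560) ≈ 0.288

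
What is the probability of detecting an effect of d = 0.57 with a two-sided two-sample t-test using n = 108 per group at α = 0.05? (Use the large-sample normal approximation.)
Power ≈ 0.99

Power calculation (two-sample t-test, normal approximation):
z_β = d · √(n/2) - z_{α/2}
z_β = 0.57 · √(108/2) - 1.960
z_β = 0.57 · 7.348 - 1.960
z_β = 2.229

Power = Φ(z_β) = Φ(2.229) ≈ 0.987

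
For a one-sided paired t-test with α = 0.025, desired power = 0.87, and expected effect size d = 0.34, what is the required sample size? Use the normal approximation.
n = 83 pairs

Sample size formula (paired t-test, normal approximation):
n = ((z_α + z_β) / d)²

z_α = 1.960 (for α = 0.025, one-sided)
z_β = 1.126 (for power = 0.87)
d = 0.34

n = ((1.960 + 1.126) / 0.34)²
n = (9.076)²
n ≈ 82.37
Round up to the next whole number: n = 83 pairs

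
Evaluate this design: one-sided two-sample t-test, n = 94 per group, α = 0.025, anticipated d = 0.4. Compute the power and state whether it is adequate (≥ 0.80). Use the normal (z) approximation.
Power ≈ 0.78; the study is underpowered (power < 0.80)

Power calculation (two-sample t-test, normal approximation):
z_β = d · √(n/2) - z_α
z_β = 0.4 · √(94/2) - 1.960
z_β = 0.4 · 6.856 - 1.960
z_β = 0.782

Power = Φ(z_β) = Φ(0.782) ≈ 0.783

Effect size d = 0.4 is small by Cohen's convention (0.2/0.5/0.8).

Threshold: power ≥ 0.80 is conventionally adequate.
Power ≈ 0.78 → the study is underpowered (power < 0.80).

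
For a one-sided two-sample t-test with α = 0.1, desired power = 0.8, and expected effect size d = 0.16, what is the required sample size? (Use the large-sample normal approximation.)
n = 353 per group

Sample size formula (two-sample t-test, normal approximation):
n = 2 · ((z_α + z_β) / d)²

z_α = 1.282 (for α = 0.1, one-sided)
z_β = 0.842 (for power = 0.8)
d = 0.16

n = 2 · ((1.282 + 0.842) / 0.16)²
n = 2 · (13.275)²
n ≈ 352.45
Round up to the next whole number: n = 353 per group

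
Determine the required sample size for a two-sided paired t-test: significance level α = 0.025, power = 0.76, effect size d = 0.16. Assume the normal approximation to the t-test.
n = 340 pairs

Sample size formula (paired t-test, normal approximation):
n = ((z_{α/2} + z_β) / d)²

z_{α/2} = 2.241 (for α = 0.025, two-sided)
z_β = 0.706 (for power = 0.76)
d = 0.16

n = ((2.241 + 0.706) / 0.16)²
n = (18.419)²
n ≈ 339.26
Round up to the next whole number: n = 340 pairs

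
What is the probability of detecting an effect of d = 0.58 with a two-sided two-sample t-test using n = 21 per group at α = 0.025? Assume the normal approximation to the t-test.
Power ≈ 0.36

Power calculation (two-sample t-test, normal approximation):
z_β = d · √(n/2) - z_{α/2}
z_β = 0.58 · √(21/2) - 2.241
z_β = 0.58 · 3.240 - 2.241
z_β = -0.362

Power = Φ(z_β) = Φ(-0.362) ≈ 0.359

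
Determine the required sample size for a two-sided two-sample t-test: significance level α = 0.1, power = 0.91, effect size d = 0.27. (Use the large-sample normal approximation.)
n = 245 per group

Sample size formula (two-sample t-test, normal approximation):
n = 2 · ((z_{α/2} + z_β) / d)²

z_{α/2} = 1.645 (for α = 0.1, two-sided)
z_β = 1.341 (for power = 0.91)
d = 0.27

n = 2 · ((1.645 + 1.341) / 0.27)²
n = 2 · (11.059)²
n ≈ 244.60
Round up to the next whole number: n = 245 per group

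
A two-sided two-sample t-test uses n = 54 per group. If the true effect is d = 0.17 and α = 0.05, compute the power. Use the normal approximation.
Power ≈ 0.14

Power calculation (two-sample t-test, normal approximation):
z_β = d · √(n/2) - z_{α/2}
z_β = 0.17 · √(54/2) - 1.960
z_β = 0.17 · 5.196 - 1.960
z_β = -1.077

Power = Φ(z_β) = Φ(-1.077) ≈ 0.141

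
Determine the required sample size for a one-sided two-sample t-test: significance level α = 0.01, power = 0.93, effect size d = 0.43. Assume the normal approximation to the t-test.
n = 157 per group

Sample size formula (two-sample t-test, normal approximation):
n = 2 · ((z_α + z_β) / d)²

z_α = 2.326 (for α = 0.01, one-sided)
z_β = 1.476 (for power = 0.93)
d = 0.43

n = 2 · ((2.326 + 1.476) / 0.43)²
n = 2 · (8.842)²
n ≈ 156.36
Round up to the next whole number: n = 157 per group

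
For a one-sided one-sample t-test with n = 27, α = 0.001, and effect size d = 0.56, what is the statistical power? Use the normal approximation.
Power ≈ 0.43

Power calculation (one-sample t-test, normal approximation):
z_β = d · √n - z_α
z_β = 0.56 · √27 - 3.090
z_β = 0.56 · 5.196 - 3.090
z_β = -0.180

Power = Φ(z_β) = Φ(-0.180) ≈ 0.428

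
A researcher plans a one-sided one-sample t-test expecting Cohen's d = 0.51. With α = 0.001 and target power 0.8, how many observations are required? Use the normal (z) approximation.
n = 60

Sample size formula (one-sample t-test, normal approximation):
n = ((z_α + z_β) / d)²

z_α = 3.090 (for α = 0.001, one-sided)
z_β = 0.842 (for power = 0.8)
d = 0.51

n = ((3.090 + 0.842) / 0.51)²
n = (7.710)²
n ≈ 59.44
Round up to the next whole number: n = 60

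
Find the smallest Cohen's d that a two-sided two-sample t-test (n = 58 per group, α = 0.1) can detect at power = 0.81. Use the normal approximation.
d ≈ 0.47

Minimum detectable effect (two-sample t-test, normal approximation):
d = (z_{α/2} + z_β) / √(n/2)
d = (1.645 + 0.878) / √(58/2)
d = 2.523 / 5.385
d ≈ 0.47

By Cohen's convention (0.2 small / 0.5 medium / 0.8 large): small effect.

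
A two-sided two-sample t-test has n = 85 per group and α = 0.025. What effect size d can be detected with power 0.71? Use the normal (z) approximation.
d ≈ 0.43

Minimum detectable effect (two-sample t-test, normal approximation):
d = (z_{α/2} + z_β) / √(n/2)
d = (2.241 + 0.553) / √(85/2)
d = 2.795 / 6.519
d ≈ 0.43

By Cohen's convention (0.2 small / 0.5 medium / 0.8 large): small effect.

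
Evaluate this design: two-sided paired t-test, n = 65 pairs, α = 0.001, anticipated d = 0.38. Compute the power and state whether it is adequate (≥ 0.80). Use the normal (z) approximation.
Power ≈ 0.41; the study is underpowered (power < 0.80)

Power calculation (paired t-test, normal approximation):
z_β = d · √n - z_{α/2}
z_β = 0.38 · √65 - 3.291
z_β = 0.38 · 8.062 - 3.291
z_β = -0.227

Power = Φ(z_β) = Φ(-0.227) ≈ 0.410

Effect size d = 0.38 is small by Cohen's convention (0.2/0.5/0.8).

Threshold: power ≥ 0.80 is conventionally adequate.
Power ≈ 0.41 → the study is underpowered (power < 0.80).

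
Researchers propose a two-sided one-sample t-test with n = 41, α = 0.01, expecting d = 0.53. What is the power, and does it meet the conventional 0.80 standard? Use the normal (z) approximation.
Power ≈ 0.79; the study is underpowered (power < 0.80)

Power calculation (one-sample t-test, normal approximation):
z_β = d · √n - z_{α/2}
z_β = 0.53 · √41 - 2.576
z_β = 0.53 · 6.403 - 2.576
z_β = 0.818

Power = Φ(z_β) = Φ(0.818) ≈ 0.793

Effect size d = 0.53 is medium by Cohen's convention (0.2/0.5/0.8).

Threshold: power ≥ 0.80 is conventionally adequate.
Power ≈ 0.79 → the study is underpowered (power < 0.80).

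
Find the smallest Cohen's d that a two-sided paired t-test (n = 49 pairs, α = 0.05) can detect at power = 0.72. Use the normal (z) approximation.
d ≈ 0.36

Minimum detectable effect (paired t-test, normal approximation):
d = (z_{α/2} + z_β) / √n
d = (1.960 + 0.583) / √49
d = 2.543 / 7.000
d ≈ 0.36

By Cohen's convention (0.2 small / 0.5 medium / 0.8 large): small effect.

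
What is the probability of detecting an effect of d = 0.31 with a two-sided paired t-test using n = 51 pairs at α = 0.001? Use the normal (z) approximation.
Power ≈ 0.14

Power calculation (paired t-test, normal approximation):
z_β = d · √n - z_{α/2}
z_β = 0.31 · √51 - 3.291
z_β = 0.31 · 7.141 - 3.291
z_β = -1.077

Power = Φ(z_β) = Φ(-1.077) ≈ 0.141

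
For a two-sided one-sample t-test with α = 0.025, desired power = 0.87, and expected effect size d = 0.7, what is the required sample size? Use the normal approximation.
n = 24

Sample size formula (one-sample t-test, normal approximation):
n = ((z_{α/2} + z_β) / d)²

z_{α/2} = 2.241 (for α = 0.025, two-sided)
z_β = 1.126 (for power = 0.87)
d = 0.7

n = ((2.241 + 1.126) / 0.7)²
n = (4.810)²
n ≈ 23.14
Round up to the next whole number: n = 24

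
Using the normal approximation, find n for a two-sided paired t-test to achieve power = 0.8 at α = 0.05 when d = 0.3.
n = 88 pairs

Sample size formula (paired t-test, normal approximation):
n = ((z_{α/2} + z_β) / d)²

z_{α/2} = 1.960 (for α = 0.05, two-sided)
z_β = 0.842 (for power = 0.8)
d = 0.3

n = ((1.960 + 0.842) / 0.3)²
n = (9.340)²
n ≈ 87.24
Round up to the next whole number: n = 88 pairs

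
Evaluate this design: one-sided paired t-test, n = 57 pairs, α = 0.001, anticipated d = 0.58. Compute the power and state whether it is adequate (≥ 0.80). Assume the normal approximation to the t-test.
Power ≈ 0.90; the study is adequately powered (power ≥ 0.80)

Power calculation (paired t-test, normal approximation):
z_β = d · √n - z_α
z_β = 0.58 · √57 - 3.090
z_β = 0.58 · 7.550 - 3.090
z_β = 1.289

Power = Φ(z_β) = Φ(1.289) ≈ 0.901

Effect size d = 0.58 is medium by Cohen's convention (0.2/0.5/0.8).

Threshold: power ≥ 0.80 is conventionally adequate.
Power ≈ 0.90 → the study is adequately powered (power ≥ 0.80).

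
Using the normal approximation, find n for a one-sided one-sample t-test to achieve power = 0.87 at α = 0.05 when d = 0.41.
n = 46

Sample size formula (one-sample t-test, normal approximation):
n = ((z_α + z_β) / d)²

z_α = 1.645 (for α = 0.05, one-sided)
z_β = 1.126 (for power = 0.87)
d = 0.41

n = ((1.645 + 1.126) / 0.41)²
n = (6.759)²
n ≈ 45.68
Round up to the next whole number: n = 46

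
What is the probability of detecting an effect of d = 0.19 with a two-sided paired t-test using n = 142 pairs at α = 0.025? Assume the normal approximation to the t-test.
Power ≈ 0.51

Power calculation (paired t-test, normal approximation):
z_β = d · √n - z_{α/2}
z_β = 0.19 · √142 - 2.241
z_β = 0.19 · 11.916 - 2.241
z_β = 0.023

Power = Φ(z_β) = Φ(0.023) ≈ 0.509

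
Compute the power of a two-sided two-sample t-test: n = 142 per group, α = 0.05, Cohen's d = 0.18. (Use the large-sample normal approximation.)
Power ≈ 0.33

Power calculation (two-sample t-test, normal approximation):
z_β = d · √(n/2) - z_{α/2}
z_β = 0.18 · √(142/2) - 1.960
z_β = 0.18 · 8.426 - 1.960
z_β = -0.443

Power = Φ(z_β) = Φ(-0.443) ≈ 0.329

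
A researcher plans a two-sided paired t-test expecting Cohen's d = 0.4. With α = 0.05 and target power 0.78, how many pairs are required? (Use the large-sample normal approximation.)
n = 47 pairs

Sample size formula (paired t-test, normal approximation):
n = ((z_{α/2} + z_β) / d)²

z_{α/2} = 1.960 (for α = 0.05, two-sided)
z_β = 0.772 (for power = 0.78)
d = 0.4

n = ((1.960 + 0.772) / 0.4)²
n = (6.830)²
n ≈ 46.65
Round up to the next whole number: n = 47 pairs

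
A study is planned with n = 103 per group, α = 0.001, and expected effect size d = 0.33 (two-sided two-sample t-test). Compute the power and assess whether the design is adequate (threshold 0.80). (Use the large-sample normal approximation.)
Power ≈ 0.18; the study is underpowered (power < 0.80)

Power calculation (two-sample t-test, normal approximation):
z_β = d · √(n/2) - z_{α/2}
z_β = 0.33 · √(103/2) - 3.291
z_β = 0.33 · 7.176 - 3.291
z_β = -0.922

Power = Φ(z_β) = Φ(-0.922) ≈ 0.178

Effect size d = 0.33 is small by Cohen's convention (0.2/0.5/0.8).

Threshold: power ≥ 0.80 is conventionally adequate.
Power ≈ 0.18 → the study is underpowered (power < 0.80).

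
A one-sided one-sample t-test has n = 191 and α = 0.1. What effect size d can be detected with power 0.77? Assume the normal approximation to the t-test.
d ≈ 0.15

Minimum detectable effect (one-sample t-test, normal approximation):
d = (z_α + z_β) / √n
d = (1.282 + 0.739) / √191
d = 2.020 / 13.820
d ≈ 0.15

By Cohen's convention (0.2 small / 0.5 medium / 0.8 large): very small effect.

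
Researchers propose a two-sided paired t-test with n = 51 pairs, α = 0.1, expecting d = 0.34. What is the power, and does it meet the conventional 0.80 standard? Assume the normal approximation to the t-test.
Power ≈ 0.78; the study is underpowered (power < 0.80)

Power calculation (paired t-test, normal approximation):
z_β = d · √n - z_{α/2}
z_β = 0.34 · √51 - 1.645
z_β = 0.34 · 7.141 - 1.645
z_β = 0.783

Power = Φ(z_β) = Φ(0.783) ≈ 0.783

Effect size d = 0.34 is small by Cohen's convention (0.2/0.5/0.8).

Threshold: power ≥ 0.80 is conventionally adequate.
Power ≈ 0.78 → the study is underpowered (power < 0.80).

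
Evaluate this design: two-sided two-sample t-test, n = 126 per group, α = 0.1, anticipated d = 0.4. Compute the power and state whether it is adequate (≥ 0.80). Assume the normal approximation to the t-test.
Power ≈ 0.94; the study is adequately powered (power ≥ 0.80)

Power calculation (two-sample t-test, normal approximation):
z_β = d · √(n/2) - z_{α/2}
z_β = 0.4 · √(126/2) - 1.645
z_β = 0.4 · 7.937 - 1.645
z_β = 1.530

Power = Φ(z_β) = Φ(1.530) ≈ 0.937

Effect size d = 0.4 is small by Cohen's convention (0.2/0.5/0.8).

Threshold: power ≥ 0.80 is conventionally adequate.
Power ≈ 0.94 → the study is adequately powered (power ≥ 0.80).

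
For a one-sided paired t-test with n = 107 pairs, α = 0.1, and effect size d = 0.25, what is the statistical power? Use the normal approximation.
Power ≈ 0.90

Power calculation (paired t-test, normal approximation):
z_β = d · √n - z_α
z_β = 0.25 · √107 - 1.282
z_β = 0.25 · 10.344 - 1.282
z_β = 1.304

Power = Φ(z_β) = Φ(1.304) ≈ 0.904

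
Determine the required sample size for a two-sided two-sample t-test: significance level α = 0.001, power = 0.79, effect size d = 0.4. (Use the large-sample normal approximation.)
n = 210 per group

Sample size formula (two-sample t-test, normal approximation):
n = 2 · ((z_{α/2} + z_β) / d)²

z_{α/2} = 3.291 (for α = 0.001, two-sided)
z_β = 0.806 (for power = 0.79)
d = 0.4

n = 2 · ((3.291 + 0.806) / 0.4)²
n = 2 · (10.243)²
n ≈ 209.84
Round up to the next whole number: n = 210 per group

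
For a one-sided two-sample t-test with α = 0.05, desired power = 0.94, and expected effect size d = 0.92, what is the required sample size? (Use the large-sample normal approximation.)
n = 25 per group

Sample size formula (two-sample t-test, normal approximation):
n = 2 · ((z_α + z_β) / d)²

z_α = 1.645 (for α = 0.05, one-sided)
z_β = 1.555 (for power = 0.94)
d = 0.92

n = 2 · ((1.645 + 1.555) / 0.92)²
n = 2 · (3.478)²
n ≈ 24.19
Round up to the next whole number: n = 25 per group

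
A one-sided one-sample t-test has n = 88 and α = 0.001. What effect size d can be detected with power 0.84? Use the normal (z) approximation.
d ≈ 0.44

Minimum detectable effect (one-sample t-test, normal approximation):
d = (z_α + z_β) / √n
d = (3.090 + 0.994) / √88
d = 4.085 / 9.381
d ≈ 0.44

By Cohen's convention (0.2 small / 0.5 medium / 0.8 large): small effect.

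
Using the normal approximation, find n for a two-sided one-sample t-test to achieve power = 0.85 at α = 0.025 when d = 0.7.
n = 22

Sample size formula (one-sample t-test, normal approximation):
n = ((z_{α/2} + z_β) / d)²

z_{α/2} = 2.241 (for α = 0.025, two-sided)
z_β = 1.036 (for power = 0.85)
d = 0.7

n = ((2.241 + 1.036) / 0.7)²
n = (4.681)²
n ≈ 21.91
Round up to the next whole number: n = 22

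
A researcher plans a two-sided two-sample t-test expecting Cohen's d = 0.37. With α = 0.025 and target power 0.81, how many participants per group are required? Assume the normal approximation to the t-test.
n = 143 per group

Sample size formula (two-sample t-test, normal approximation):
n = 2 · ((z_{α/2} + z_β) / d)²

z_{α/2} = 2.241 (for α = 0.025, two-sided)
z_β = 0.878 (for power = 0.81)
d = 0.37

n = 2 · ((2.241 + 0.878) / 0.37)²
n = 2 · (8.430)²
n ≈ 142.13
Round up to the next whole number: n = 143 per group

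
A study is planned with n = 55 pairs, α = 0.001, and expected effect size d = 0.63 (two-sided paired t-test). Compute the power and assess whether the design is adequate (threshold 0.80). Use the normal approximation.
Power ≈ 0.92; the study is adequately powered (power ≥ 0.80)

Power calculation (paired t-test, normal approximation):
z_β = d · √n - z_{α/2}
z_β = 0.63 · √55 - 3.291
z_β = 0.63 · 7.416 - 3.291
z_β = 1.382

Power = Φ(z_β) = Φ(1.382) ≈ 0.916

Effect size d = 0.63 is medium by Cohen's convention (0.2/0.5/0.8).

Threshold: power ≥ 0.80 is conventionally adequate.
Power ≈ 0.92 → the study is adequately powered (power ≥ 0.80).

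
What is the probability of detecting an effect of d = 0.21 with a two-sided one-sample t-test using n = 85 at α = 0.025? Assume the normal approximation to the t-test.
Power ≈ 0.38

Power calculation (one-sample t-test, normal approximation):
z_β = d · √n - z_{α/2}
z_β = 0.21 · √85 - 2.241
z_β = 0.21 · 9.220 - 2.241
z_β = -0.305

Power = Φ(z_β) = Φ(-0.305) ≈ 0.380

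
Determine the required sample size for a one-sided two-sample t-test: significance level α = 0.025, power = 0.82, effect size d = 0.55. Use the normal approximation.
n = 55 per group

Sample size formula (two-sample t-test, normal approximation):
n = 2 · ((z_α + z_β) / d)²

z_α = 1.960 (for α = 0.025, one-sided)
z_β = 0.915 (for power = 0.82)
d = 0.55

n = 2 · ((1.960 + 0.915) / 0.55)²
n = 2 · (5.227)²
n ≈ 54.64
Round up to the next whole number: n = 55 per group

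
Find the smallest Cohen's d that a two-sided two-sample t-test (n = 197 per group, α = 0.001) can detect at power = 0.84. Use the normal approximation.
d ≈ 0.43

Minimum detectable effect (two-sample t-test, normal approximation):
d = (z_{α/2} + z_β) / √(n/2)
d = (3.291 + 0.994) / √(197/2)
d = 4.285 / 9.925
d ≈ 0.43

By Cohen's convention (0.2 small / 0.5 medium / 0.8 large): small effect.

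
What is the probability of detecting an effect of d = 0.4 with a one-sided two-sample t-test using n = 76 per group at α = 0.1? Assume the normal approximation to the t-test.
Power ≈ 0.88

Power calculation (two-sample t-test, normal approximation):
z_β = d · √(n/2) - z_α
z_β = 0.4 · √(76/2) - 1.282
z_β = 0.4 · 6.164 - 1.282
z_β = 1.184

Power = Φ(z_β) = Φ(1.184) ≈ 0.882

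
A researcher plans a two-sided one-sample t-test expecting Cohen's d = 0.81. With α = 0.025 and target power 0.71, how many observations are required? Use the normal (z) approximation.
n = 12

Sample size formula (one-sample t-test, normal approximation):
n = ((z_{α/2} + z_β) / d)²

z_{α/2} = 2.241 (for α = 0.025, two-sided)
z_β = 0.553 (for power = 0.71)
d = 0.81

n = ((2.241 + 0.553) / 0.81)²
n = (3.449)²
n ≈ 11.90
Round up to the next whole number: n = 12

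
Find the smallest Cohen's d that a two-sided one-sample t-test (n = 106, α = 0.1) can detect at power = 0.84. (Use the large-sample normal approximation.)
d ≈ 0.26

Minimum detectable effect (one-sample t-test, normal approximation):
d = (z_{α/2} + z_β) / √n
d = (1.645 + 0.994) / √106
d = 2.639 / 10.296
d ≈ 0.26

By Cohen's convention (0.2 small / 0.5 medium / 0.8 large): small effect.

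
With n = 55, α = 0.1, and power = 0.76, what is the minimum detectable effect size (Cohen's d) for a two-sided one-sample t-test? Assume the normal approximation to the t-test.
d ≈ 0.32

Minimum detectable effect (one-sample t-test, normal approximation):
d = (z_{α/2} + z_β) / √n
d = (1.645 + 0.706) / √55
d = 2.351 / 7.416
d ≈ 0.32

By Cohen's convention (0.2 small / 0.5 medium / 0.8 large): small effect.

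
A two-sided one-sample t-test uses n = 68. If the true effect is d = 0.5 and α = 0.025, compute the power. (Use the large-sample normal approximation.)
Power ≈ 0.97

Power calculation (one-sample t-test, normal approximation):
z_β = d · √n - z_{α/2}
z_β = 0.5 · √68 - 2.241
z_β = 0.5 · 8.246 - 2.241
z_β = 1.882

Power = Φ(z_β) = Φ(1.882) ≈ 0.970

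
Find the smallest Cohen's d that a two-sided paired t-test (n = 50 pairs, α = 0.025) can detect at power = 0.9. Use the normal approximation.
d ≈ 0.50

Minimum detectable effect (paired t-test, normal approximation):
d = (z_{α/2} + z_β) / √n
d = (2.241 + 1.282) / √50
d = 3.523 / 7.071
d ≈ 0.50

By Cohen's convention (0.2 small / 0.5 medium / 0.8 large): medium effect.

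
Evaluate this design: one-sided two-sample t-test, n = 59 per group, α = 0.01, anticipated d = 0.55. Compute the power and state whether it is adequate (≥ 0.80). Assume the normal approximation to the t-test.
Power ≈ 0.75; the study is underpowered (power < 0.80)

Power calculation (two-sample t-test, normal approximation):
z_β = d · √(n/2) - z_α
z_β = 0.55 · √(59/2) - 2.326
z_β = 0.55 · 5.431 - 2.326
z_β = 0.661

Power = Φ(z_β) = Φ(0.661) ≈ 0.746

Effect size d = 0.55 is medium by Cohen's convention (0.2/0.5/0.8).

Threshold: power ≥ 0.80 is conventionally adequate.
Power ≈ 0.75 → the study is underpowered (power < 0.80).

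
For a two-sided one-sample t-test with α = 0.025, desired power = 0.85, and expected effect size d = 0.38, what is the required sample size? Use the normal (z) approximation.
n = 75

Sample size formula (one-sample t-test, normal approximation):
n = ((z_{α/2} + z_β) / d)²

z_{α/2} = 2.241 (for α = 0.025, two-sided)
z_β = 1.036 (for power = 0.85)
d = 0.38

n = ((2.241 + 1.036) / 0.38)²
n = (8.624)²
n ≈ 74.37
Round up to the next whole number: n = 75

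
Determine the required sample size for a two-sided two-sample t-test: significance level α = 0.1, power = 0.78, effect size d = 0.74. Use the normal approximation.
n = 22 per group

Sample size formula (two-sample t-test, normal approximation):
n = 2 · ((z_{α/2} + z_β) / d)²

z_{α/2} = 1.645 (for α = 0.1, two-sided)
z_β = 0.772 (for power = 0.78)
d = 0.74

n = 2 · ((1.645 + 0.772) / 0.74)²
n = 2 · (3.266)²
n ≈ 21.33
Round up to the next whole number: n = 22 per group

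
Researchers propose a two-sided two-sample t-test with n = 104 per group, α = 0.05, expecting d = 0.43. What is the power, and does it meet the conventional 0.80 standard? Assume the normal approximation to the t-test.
Power ≈ 0.87; the study is adequately powered (power ≥ 0.80)

Power calculation (two-sample t-test, normal approximation):
z_β = d · √(n/2) - z_{α/2}
z_β = 0.43 · √(104/2) - 1.960
z_β = 0.43 · 7.211 - 1.960
z_β = 1.141

Power = Φ(z_β) = Φ(1.141) ≈ 0.873

Effect size d = 0.43 is small by Cohen's convention (0.2/0.5/0.8).

Threshold: power ≥ 0.80 is conventionally adequate.
Power ≈ 0.87 → the study is adequately powered (power ≥ 0.80).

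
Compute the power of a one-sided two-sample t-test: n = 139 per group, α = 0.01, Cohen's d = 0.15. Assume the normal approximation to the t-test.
Power ≈ 0.14

Power calculation (two-sample t-test, normal approximation):
z_β = d · √(n/2) - z_α
z_β = 0.15 · √(139/2) - 2.326
z_β = 0.15 · 8.337 - 2.326
z_β = -1.076

Power = Φ(z_β) = Φ(-1.076) ≈ 0.141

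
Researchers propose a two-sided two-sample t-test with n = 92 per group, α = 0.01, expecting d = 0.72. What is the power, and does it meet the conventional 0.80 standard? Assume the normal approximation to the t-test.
Power ≈ 0.99; the study is adequately powered (power ≥ 0.80)

Power calculation (two-sample t-test, normal approximation):
z_β = d · √(n/2) - z_{α/2}
z_β = 0.72 · √(92/2) - 2.576
z_β = 0.72 · 6.782 - 2.576
z_β = 2.307

Power = Φ(z_β) = Φ(2.307) ≈ 0.989

Effect size d = 0.72 is medium by Cohen's convention (0.2/0.5/0.8).

Threshold: power ≥ 0.80 is conventionally adequate.
Power ≈ 0.99 → the study is adequately powered (power ≥ 0.80).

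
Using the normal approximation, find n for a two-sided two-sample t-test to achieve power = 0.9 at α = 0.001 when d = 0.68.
n = 91 per group

Sample size formula (two-sample t-test, normal approximation):
n = 2 · ((z_{α/2} + z_β) / d)²

z_{α/2} = 3.291 (for α = 0.001, two-sided)
z_β = 1.282 (for power = 0.9)
d = 0.68

n = 2 · ((3.291 + 1.282) / 0.68)²
n = 2 · (6.725)²
n ≈ 90.45
Round up to the next whole number: n = 91 per group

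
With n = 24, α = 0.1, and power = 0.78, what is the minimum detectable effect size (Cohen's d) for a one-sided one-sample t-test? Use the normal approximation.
d ≈ 0.42

Minimum detectable effect (one-sample t-test, normal approximation):
d = (z_α + z_β) / √n
d = (1.282 + 0.772) / √24
d = 2.054 / 4.899
d ≈ 0.42

By Cohen's convention (0.2 small / 0.5 medium / 0.8 large): small effect.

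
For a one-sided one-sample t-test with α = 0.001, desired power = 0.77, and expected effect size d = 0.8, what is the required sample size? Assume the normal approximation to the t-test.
n = 23

Sample size formula (one-sample t-test, normal approximation):
n = ((z_α + z_β) / d)²

z_α = 3.090 (for α = 0.001, one-sided)
z_β = 0.739 (for power = 0.77)
d = 0.8

n = ((3.090 + 0.739) / 0.8)²
n = (4.786)²
n ≈ 22.91
Round up to the next whole number: n = 23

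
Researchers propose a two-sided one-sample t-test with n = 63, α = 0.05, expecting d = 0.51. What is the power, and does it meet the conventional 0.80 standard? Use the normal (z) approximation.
Power ≈ 0.98; the study is adequately powered (power ≥ 0.80)

Power calculation (one-sample t-test, normal approximation):
z_β = d · √n - z_{α/2}
z_β = 0.51 · √63 - 1.960
z_β = 0.51 · 7.937 - 1.960
z_β = 2.088

Power = Φ(z_β) = Φ(2.088) ≈ 0.982

Effect size d = 0.51 is medium by Cohen's convention (0.2/0.5/0.8).

Threshold: power ≥ 0.80 is conventionally adequate.
Power ≈ 0.98 → the study is adequately powered (power ≥ 0.80).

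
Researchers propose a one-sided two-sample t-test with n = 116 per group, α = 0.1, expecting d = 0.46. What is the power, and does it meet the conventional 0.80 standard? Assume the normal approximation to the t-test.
Power ≈ 0.99; the study is adequately powered (power ≥ 0.80)

Power calculation (two-sample t-test, normal approximation):
z_β = d · √(n/2) - z_α
z_β = 0.46 · √(116/2) - 1.282
z_β = 0.46 · 7.616 - 1.282
z_β = 2.222

Power = Φ(z_β) = Φ(2.222) ≈ 0.987

Effect size d = 0.46 is small by Cohen's convention (0.2/0.5/0.8).

Threshold: power ≥ 0.80 is conventionally adequate.
Power ≈ 0.99 → the study is adequately powered (power ≥ 0.80).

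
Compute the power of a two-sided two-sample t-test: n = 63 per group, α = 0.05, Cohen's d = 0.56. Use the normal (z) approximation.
Power ≈ 0.88

Power calculation (two-sample t-test, normal approximation):
z_β = d · √(n/2) - z_{α/2}
z_β = 0.56 · √(63/2) - 1.960
z_β = 0.56 · 5.612 - 1.960
z_β = 1.183

Power = Φ(z_β) = Φ(1.183) ≈ 0.882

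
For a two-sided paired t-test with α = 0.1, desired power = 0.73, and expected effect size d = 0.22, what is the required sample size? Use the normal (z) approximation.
n = 106 pairs

Sample size formula (paired t-test, normal approximation):
n = ((z_{α/2} + z_β) / d)²

z_{α/2} = 1.645 (for α = 0.1, two-sided)
z_β = 0.613 (for power = 0.73)
d = 0.22

n = ((1.645 + 0.613) / 0.22)²
n = (10.264)²
n ≈ 105.35
Round up to the next whole number: n = 106 pairs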